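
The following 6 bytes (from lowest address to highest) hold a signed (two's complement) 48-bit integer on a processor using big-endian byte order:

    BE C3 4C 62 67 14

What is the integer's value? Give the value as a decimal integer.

-71728967293164

In big-endian order the high byte comes first in memory.
The bytes are already most-significant first: 0xBEC34C626714.
Top bit is set, so as a signed 48-bit value this is 0xBEC34C626714 − 2^48 = -71728967293164.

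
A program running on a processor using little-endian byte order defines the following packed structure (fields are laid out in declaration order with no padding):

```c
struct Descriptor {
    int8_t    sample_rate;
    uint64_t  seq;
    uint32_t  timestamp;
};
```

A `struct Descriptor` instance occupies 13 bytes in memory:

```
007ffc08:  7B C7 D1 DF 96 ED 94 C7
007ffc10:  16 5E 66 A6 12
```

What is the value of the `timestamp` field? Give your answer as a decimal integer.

312895070

`timestamp` follows `sample_rate` (1 B), `seq` (8 B), so it starts at offset 1 + 8 = 9 and occupies 4 bytes.
Bytes at offsets 9..12: 5E 66 A6 12.
Little-endian stores the least-significant byte at the lowest address.
Reassemble most-significant byte first: 12 A6 66 5E → 0x12A6665E.
0x12A6665E = 312895070.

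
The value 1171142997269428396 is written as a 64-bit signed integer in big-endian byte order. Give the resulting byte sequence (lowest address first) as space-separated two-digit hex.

1171142997269428396 in hexadecimal, padded to 64 bits, is 0x1040BC59DD6E38AC.
Split into bytes (most-significant first): 10 40 BC 59 DD 6E 38 AC.
Big-endian: lowest address holds the most-significant byte.
So the memory order matches the most-significant-first order: 10 40 BC 59 DD 6E 38 AC.

10 40 BC 59 DD 6E 38 AC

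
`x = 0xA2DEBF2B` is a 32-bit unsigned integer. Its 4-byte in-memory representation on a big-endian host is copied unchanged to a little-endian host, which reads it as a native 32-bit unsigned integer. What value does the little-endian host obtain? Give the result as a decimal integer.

733994658

Stored big-endian, the bytes at ascending addresses are A2 DE BF 2B.
Read back as little-endian, the first byte is least significant, giving 0x2BBFDEA2.
0x2BBFDEA2 = 733994658.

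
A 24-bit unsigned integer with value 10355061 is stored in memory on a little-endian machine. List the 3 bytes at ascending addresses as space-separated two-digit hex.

10355061 in hexadecimal, padded to 24 bits, is 0x9E0175.
Split into bytes (most-significant first): 9E 01 75.
Little-endian: lowest address holds the least-significant byte.
So at ascending addresses the bytes are 75 01 9E.

75 01 9E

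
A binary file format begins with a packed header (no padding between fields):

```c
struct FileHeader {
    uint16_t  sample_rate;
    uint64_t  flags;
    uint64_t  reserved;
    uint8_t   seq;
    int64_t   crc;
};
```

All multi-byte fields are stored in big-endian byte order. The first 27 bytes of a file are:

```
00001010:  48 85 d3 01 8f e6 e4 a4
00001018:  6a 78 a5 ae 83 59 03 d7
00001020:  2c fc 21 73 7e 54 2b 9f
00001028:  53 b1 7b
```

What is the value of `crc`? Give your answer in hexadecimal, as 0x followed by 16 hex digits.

`crc` follows `sample_rate` (2 B), `flags` (8 B), `reserved` (8 B), `seq` (1 B), so it starts at offset 2 + 8 + 8 + 1 = 19 and occupies 8 bytes.
Bytes at offsets 19..26: 73 7E 54 2B 9F 53 B1 7B.
Big-endian: lowest address holds the most-significant byte.
The bytes are already most-significant first: 0x737E542B9F53B17B.

0x737E542B9F53B17B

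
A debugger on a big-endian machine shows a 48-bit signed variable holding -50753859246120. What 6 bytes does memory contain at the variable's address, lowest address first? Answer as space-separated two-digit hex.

Two's complement of -50753859246120 in 48 bits: 50753859246120 = 0x2E290DC05828; invert → 0xD1D6F23FA7D7; add 1 → 0xD1D6F23FA7D8.
Split into bytes (most-significant first): D1 D6 F2 3F A7 D8.
Big-endian stores the most-significant byte at the lowest address.
So the memory order matches the most-significant-first order: D1 D6 F2 3F A7 D8.

D1 D6 F2 3F A7 D8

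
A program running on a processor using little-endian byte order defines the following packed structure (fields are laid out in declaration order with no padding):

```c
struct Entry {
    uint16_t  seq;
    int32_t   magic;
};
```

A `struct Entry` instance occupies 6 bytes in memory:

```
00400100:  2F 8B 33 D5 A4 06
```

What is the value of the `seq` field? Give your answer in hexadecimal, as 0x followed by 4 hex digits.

0x8B2F

`seq` is the first field, at byte offset 0, occupying 2 bytes.
Bytes at offsets 0..1: 2F 8B.
In little-endian order the low byte comes first in memory.
Reassemble most-significant byte first: 8B 2F → 0x8B2F.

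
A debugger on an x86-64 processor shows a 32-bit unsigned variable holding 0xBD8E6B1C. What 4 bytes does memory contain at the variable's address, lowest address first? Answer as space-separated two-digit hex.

1C 6B 8E BD

Split into bytes (most-significant first): BD 8E 6B 1C.
Little-endian stores the least-significant byte at the lowest address.
So at ascending addresses the bytes are 1C 6B 8E BD.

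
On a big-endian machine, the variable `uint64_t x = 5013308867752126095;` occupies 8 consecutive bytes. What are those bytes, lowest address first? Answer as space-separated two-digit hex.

45 92 D9 DA 83 AE 66 8F

5013308867752126095 in hexadecimal, padded to 64 bits, is 0x4592D9DA83AE668F.
Split into bytes (most-significant first): 45 92 D9 DA 83 AE 66 8F.
Big-endian stores the most-significant byte at the lowest address.
So the memory order matches the most-significant-first order: 45 92 D9 DA 83 AE 66 8F.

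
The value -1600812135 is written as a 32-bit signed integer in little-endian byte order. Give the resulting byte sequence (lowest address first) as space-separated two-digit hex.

99 8B 95 A0

Two's complement of -1600812135 in 32 bits: 1600812135 = 0x5F6A7467; invert → 0xA0958B98; add 1 → 0xA0958B99.
Split into bytes (most-significant first): A0 95 8B 99.
Little-endian stores the least-significant byte at the lowest address.
So at ascending addresses the bytes are 99 8B 95 A0.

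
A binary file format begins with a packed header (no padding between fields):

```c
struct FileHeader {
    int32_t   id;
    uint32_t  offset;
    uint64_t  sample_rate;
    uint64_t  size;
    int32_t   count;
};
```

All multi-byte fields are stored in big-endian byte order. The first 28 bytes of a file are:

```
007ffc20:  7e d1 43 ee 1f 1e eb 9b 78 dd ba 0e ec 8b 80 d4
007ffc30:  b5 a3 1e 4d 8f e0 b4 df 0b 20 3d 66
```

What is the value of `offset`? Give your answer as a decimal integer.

522120091

`offset` follows `id` (4 bytes), so it starts at byte offset 4 and occupies 4 bytes.
Bytes at offsets 4..7: 1F 1E EB 9B.
Big-endian stores the most-significant byte at the lowest address.
The bytes are already most-significant first: 0x1F1EEB9B.
0x1F1EEB9B = 522120091.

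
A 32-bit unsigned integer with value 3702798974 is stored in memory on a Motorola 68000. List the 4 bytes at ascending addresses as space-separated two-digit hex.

3702798974 in hexadecimal, padded to 32 bits, is 0xDCB43A7E.
Split into bytes (most-significant first): DC B4 3A 7E.
In big-endian order the high byte comes first in memory.
So the memory order matches the most-significant-first order: DC B4 3A 7E.

DC B4 3A 7E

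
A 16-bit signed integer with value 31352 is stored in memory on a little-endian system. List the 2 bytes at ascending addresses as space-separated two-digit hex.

78 7A

31352 in hexadecimal, padded to 16 bits, is 0x7A78.
Split into bytes (most-significant first): 7A 78.
In little-endian order the low byte comes first in memory.
So at ascending addresses the bytes are 78 7A.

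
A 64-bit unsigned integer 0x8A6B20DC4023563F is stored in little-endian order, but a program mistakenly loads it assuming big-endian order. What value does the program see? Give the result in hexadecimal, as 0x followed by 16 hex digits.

Stored little-endian, the bytes at ascending addresses are 3F 56 23 40 DC 20 6B 8A.
Read back as big-endian, the last byte is least significant, giving 0x3F562340DC206B8A.

0x3F562340DC206B8A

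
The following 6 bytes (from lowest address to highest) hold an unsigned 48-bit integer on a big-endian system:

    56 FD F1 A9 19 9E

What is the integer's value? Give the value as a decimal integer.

95648681105822

In big-endian order the high byte comes first in memory.
The bytes are already most-significant first: 0x56FDF1A9199E.
0x56FDF1A9199E = 95648681105822.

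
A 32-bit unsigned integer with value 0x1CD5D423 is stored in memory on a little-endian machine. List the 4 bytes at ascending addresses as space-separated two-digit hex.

23 D4 D5 1C

Split into bytes (most-significant first): 1C D5 D4 23.
In little-endian order the low byte comes first in memory.
So at ascending addresses the bytes are 23 D4 D5 1C.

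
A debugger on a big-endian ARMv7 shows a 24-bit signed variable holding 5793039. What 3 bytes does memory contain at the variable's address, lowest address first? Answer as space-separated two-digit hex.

58 65 0F

5793039 in hexadecimal, padded to 24 bits, is 0x58650F.
Split into bytes (most-significant first): 58 65 0F.
Big-endian: lowest address holds the most-significant byte.
So the memory order matches the most-significant-first order: 58 65 0F.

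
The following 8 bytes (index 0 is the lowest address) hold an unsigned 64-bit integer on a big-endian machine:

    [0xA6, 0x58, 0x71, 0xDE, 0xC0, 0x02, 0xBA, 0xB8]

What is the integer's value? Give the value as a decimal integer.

In big-endian order the high byte comes first in memory.
The bytes are already most-significant first: 0xA65871DEC002BAB8.
0xA65871DEC002BAB8 = 11986455609764657848.

11986455609764657848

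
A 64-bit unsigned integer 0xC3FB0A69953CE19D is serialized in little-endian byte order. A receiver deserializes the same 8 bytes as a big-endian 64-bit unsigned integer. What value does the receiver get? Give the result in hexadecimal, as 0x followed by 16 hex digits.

0x9DE13C95690AFBC3

Stored little-endian, the bytes at ascending addresses are 9D E1 3C 95 69 0A FB C3.
Read back as big-endian, the last byte is least significant, giving 0x9DE13C95690AFBC3.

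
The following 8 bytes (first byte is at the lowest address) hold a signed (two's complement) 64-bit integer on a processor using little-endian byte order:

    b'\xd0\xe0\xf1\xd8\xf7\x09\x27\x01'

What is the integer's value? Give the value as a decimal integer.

Little-endian stores the least-significant byte at the lowest address.
Reassemble most-significant byte first: 01 27 09 F7 D8 F1 E0 D0 → 0x012709F7D8F1E0D0.
0x012709F7D8F1E0D0 = 83046078230946000.

83046078230946000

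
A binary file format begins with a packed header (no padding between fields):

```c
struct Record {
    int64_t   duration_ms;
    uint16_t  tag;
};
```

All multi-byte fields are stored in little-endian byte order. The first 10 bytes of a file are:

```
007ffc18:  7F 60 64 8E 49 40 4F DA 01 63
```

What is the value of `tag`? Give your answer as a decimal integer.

`tag` follows `duration_ms` (8 bytes), so it starts at byte offset 8 and occupies 2 bytes.
Bytes at offsets 8..9: 01 63.
Little-endian stores the least-significant byte at the lowest address.
Reassemble most-significant byte first: 63 01 → 0x6301.
0x6301 = 25345.

25345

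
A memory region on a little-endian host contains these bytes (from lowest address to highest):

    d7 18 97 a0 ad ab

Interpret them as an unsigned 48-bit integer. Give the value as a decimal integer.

Little-endian: lowest address holds the least-significant byte.
Reassemble most-significant byte first: AB AD A0 97 18 D7 → 0xABADA09718D7.
0xABADA09718D7 = 188762211948759.

188762211948759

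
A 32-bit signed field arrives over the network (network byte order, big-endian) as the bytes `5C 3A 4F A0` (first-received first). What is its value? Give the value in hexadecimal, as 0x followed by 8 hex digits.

Big-endian stores the most-significant byte at the lowest address.
The bytes are already most-significant first: 0x5C3A4FA0.

0x5C3A4FA0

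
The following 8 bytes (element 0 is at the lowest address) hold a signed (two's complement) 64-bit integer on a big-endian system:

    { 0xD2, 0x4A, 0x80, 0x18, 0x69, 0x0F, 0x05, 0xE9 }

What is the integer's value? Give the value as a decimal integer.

-3293679335137933847

Big-endian stores the most-significant byte at the lowest address.
The bytes are already most-significant first: 0xD24A8018690F05E9.
Top bit is set, so as a signed 64-bit value this is 0xD24A8018690F05E9 − 2^64 = -3293679335137933847.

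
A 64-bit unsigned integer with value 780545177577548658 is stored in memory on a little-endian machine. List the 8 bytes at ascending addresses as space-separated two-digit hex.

72 6B A7 18 B4 0D D5 0A

780545177577548658 in hexadecimal, padded to 64 bits, is 0x0AD50DB418A76B72.
Split into bytes (most-significant first): 0A D5 0D B4 18 A7 6B 72.
Little-endian: lowest address holds the least-significant byte.
So at ascending addresses the bytes are 72 6B A7 18 B4 0D D5 0A.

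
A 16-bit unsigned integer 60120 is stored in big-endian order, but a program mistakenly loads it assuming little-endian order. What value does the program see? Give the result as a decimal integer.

55530

60120 in 16-bit hexadecimal is 0xEAD8.
Stored big-endian, the bytes at ascending addresses are EA D8.
Read back as little-endian, the first byte is least significant, giving 0xD8EA.
0xD8EA = 55530.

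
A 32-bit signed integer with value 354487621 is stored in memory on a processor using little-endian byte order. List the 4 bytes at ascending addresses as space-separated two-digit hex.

354487621 in hexadecimal, padded to 32 bits, is 0x15210D45.
Split into bytes (most-significant first): 15 21 0D 45.
In little-endian order the low byte comes first in memory.
So at ascending addresses the bytes are 45 0D 21 15.

45 0D 21 15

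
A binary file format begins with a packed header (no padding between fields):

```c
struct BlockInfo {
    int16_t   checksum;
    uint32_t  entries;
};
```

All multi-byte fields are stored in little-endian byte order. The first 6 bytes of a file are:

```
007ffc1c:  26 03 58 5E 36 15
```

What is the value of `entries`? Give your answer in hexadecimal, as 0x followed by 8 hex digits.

0x15365E58

`entries` follows `checksum` (2 bytes), so it starts at byte offset 2 and occupies 4 bytes.
Bytes at offsets 2..5: 58 5E 36 15.
In little-endian order the low byte comes first in memory.
Reassemble most-significant byte first: 15 36 5E 58 → 0x15365E58.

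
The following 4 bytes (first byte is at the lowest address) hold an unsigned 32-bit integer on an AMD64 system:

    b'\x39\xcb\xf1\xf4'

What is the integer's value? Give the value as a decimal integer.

Little-endian stores the least-significant byte at the lowest address.
Reassemble most-significant byte first: F4 F1 CB 39 → 0xF4F1CB39.
0xF4F1CB39 = 4109486905.

4109486905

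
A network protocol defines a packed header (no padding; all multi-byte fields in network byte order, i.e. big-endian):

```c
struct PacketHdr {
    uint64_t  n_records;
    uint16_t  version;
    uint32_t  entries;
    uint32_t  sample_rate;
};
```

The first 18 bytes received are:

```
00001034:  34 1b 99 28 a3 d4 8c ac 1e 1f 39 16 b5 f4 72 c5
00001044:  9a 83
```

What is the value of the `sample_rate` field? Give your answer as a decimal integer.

1925552771

`sample_rate` follows `n_records` (8 B), `version` (2 B), `entries` (4 B), so it starts at offset 8 + 2 + 4 = 14 and occupies 4 bytes.
Bytes at offsets 14..17: 72 C5 9A 83.
Big-endian: lowest address holds the most-significant byte.
The bytes are already most-significant first: 0x72C59A83.
0x72C59A83 = 1925552771.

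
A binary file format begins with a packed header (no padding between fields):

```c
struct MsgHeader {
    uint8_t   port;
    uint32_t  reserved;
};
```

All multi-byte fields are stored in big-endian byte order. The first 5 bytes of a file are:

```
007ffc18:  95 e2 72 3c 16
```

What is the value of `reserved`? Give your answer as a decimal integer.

3799137302

`reserved` follows `port` (1 byte), so it starts at byte offset 1 and occupies 4 bytes.
Bytes at offsets 1..4: E2 72 3C 16.
In big-endian order the high byte comes first in memory.
The bytes are already most-significant first: 0xE2723C16.
0xE2723C16 = 3799137302.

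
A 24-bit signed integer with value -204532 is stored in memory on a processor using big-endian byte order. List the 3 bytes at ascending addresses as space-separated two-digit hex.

Two's complement of -204532 in 24 bits: 204532 = 0x031EF4; invert → 0xFCE10B; add 1 → 0xFCE10C.
Split into bytes (most-significant first): FC E1 0C.
Big-endian: lowest address holds the most-significant byte.
So the memory order matches the most-significant-first order: FC E1 0C.

FC E1 0C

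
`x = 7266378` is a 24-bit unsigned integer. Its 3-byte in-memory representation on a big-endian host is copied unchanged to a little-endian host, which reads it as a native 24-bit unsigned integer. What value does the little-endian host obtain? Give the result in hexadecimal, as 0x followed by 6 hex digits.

0x4AE06E

7266378 in 24-bit hexadecimal is 0x6EE04A.
Stored big-endian, the bytes at ascending addresses are 6E E0 4A.
Read back as little-endian, the first byte is least significant, giving 0x4AE06E.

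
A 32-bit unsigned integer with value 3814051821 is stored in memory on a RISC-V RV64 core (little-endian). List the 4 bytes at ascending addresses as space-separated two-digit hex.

3814051821 in hexadecimal, padded to 32 bits, is 0xE355CFED.
Split into bytes (most-significant first): E3 55 CF ED.
Little-endian: lowest address holds the least-significant byte.
So at ascending addresses the bytes are ED CF 55 E3.

ED CF 55 E3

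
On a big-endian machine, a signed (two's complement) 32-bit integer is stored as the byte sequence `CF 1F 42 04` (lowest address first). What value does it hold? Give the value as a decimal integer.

In big-endian order the high byte comes first in memory.
The bytes are already most-significant first: 0xCF1F4204.
Top bit is set, so as a signed 32-bit value this is 0xCF1F4204 − 2^32 = -820035068.

-820035068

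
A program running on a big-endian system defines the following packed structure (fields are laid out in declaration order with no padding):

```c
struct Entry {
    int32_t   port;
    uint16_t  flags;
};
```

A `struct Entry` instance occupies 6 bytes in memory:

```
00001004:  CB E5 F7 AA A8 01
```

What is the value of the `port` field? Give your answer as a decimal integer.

`port` is the first field, at byte offset 0, occupying 4 bytes.
Bytes at offsets 0..3: CB E5 F7 AA.
In big-endian order the high byte comes first in memory.
The bytes are already most-significant first: 0xCBE5F7AA.
Top bit is set, so as a signed 32-bit value this is 0xCBE5F7AA − 2^32 = -874121302.

-874121302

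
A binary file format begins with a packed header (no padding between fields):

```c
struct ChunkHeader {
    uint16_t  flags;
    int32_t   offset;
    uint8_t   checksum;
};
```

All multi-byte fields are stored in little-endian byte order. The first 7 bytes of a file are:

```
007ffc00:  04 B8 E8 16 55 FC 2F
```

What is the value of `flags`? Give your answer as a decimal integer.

47108

`flags` is the first field, at byte offset 0, occupying 2 bytes.
Bytes at offsets 0..1: 04 B8.
Little-endian stores the least-significant byte at the lowest address.
Reassemble most-significant byte first: B8 04 → 0xB804.
0xB804 = 47108.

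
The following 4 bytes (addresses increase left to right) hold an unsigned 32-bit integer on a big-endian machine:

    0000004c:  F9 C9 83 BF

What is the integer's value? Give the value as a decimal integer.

Big-endian stores the most-significant byte at the lowest address.
The bytes are already most-significant first: 0xF9C983BF.
0xF9C983BF = 4190733247.

4190733247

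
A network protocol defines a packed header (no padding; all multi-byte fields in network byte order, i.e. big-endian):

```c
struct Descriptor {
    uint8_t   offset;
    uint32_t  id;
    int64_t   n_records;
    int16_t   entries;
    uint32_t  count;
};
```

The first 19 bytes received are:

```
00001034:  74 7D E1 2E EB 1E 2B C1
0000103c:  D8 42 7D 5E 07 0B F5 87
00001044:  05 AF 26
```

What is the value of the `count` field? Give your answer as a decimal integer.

2265296678

`count` follows `offset` (1 B), `id` (4 B), `n_records` (8 B), `entries` (2 B), so it starts at offset 1 + 4 + 8 + 2 = 15 and occupies 4 bytes.
Bytes at offsets 15..18: 87 05 AF 26.
Big-endian: lowest address holds the most-significant byte.
The bytes are already most-significant first: 0x8705AF26.
0x8705AF26 = 2265296678.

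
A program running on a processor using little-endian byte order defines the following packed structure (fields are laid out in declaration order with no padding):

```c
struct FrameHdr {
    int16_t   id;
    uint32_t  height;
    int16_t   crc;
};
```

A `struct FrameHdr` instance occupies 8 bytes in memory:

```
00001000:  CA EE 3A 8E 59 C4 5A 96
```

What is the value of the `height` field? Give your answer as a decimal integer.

3294203450

`height` follows `id` (2 bytes), so it starts at byte offset 2 and occupies 4 bytes.
Bytes at offsets 2..5: 3A 8E 59 C4.
Little-endian: lowest address holds the least-significant byte.
Reassemble most-significant byte first: C4 59 8E 3A → 0xC4598E3A.
0xC4598E3A = 3294203450.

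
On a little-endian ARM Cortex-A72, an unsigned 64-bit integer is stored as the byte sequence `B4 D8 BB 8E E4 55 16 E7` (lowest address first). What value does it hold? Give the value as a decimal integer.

Little-endian stores the least-significant byte at the lowest address.
Reassemble most-significant byte first: E7 16 55 E4 8E BB D8 B4 → 0xE71655E48EBBD8B4.
0xE71655E48EBBD8B4 = 16651591112384567476.

16651591112384567476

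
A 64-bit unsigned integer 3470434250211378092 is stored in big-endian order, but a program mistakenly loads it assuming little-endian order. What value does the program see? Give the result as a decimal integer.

3470434250211378092 in 64-bit hexadecimal is 0x302975903C32C3AC.
Stored big-endian, the bytes at ascending addresses are 30 29 75 90 3C 32 C3 AC.
Read back as little-endian, the first byte is least significant, giving 0xACC3323C90752930.
0xACC3323C90752930 = 12448849030685206832.

12448849030685206832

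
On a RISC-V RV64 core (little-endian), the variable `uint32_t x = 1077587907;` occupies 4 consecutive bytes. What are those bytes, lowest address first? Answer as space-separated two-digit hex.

C3 AF 3A 40

1077587907 in hexadecimal, padded to 32 bits, is 0x403AAFC3.
Split into bytes (most-significant first): 40 3A AF C3.
In little-endian order the low byte comes first in memory.
So at ascending addresses the bytes are C3 AF 3A 40.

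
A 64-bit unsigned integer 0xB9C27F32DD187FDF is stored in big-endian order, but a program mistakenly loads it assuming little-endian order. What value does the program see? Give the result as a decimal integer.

Stored big-endian, the bytes at ascending addresses are B9 C2 7F 32 DD 18 7F DF.
Read back as little-endian, the first byte is least significant, giving 0xDF7F18DD327FC2B9.
0xDF7F18DD327FC2B9 = 16104618130814255801.

16104618130814255801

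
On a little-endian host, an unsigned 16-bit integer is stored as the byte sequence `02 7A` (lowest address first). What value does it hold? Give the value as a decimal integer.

Little-endian: lowest address holds the least-significant byte.
Reassemble most-significant byte first: 7A 02 → 0x7A02.
0x7A02 = 31234.

31234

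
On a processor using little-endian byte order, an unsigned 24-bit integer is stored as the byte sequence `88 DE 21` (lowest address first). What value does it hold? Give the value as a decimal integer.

2219656

In little-endian order the low byte comes first in memory.
Reassemble most-significant byte first: 21 DE 88 → 0x21DE88.
0x21DE88 = 2219656.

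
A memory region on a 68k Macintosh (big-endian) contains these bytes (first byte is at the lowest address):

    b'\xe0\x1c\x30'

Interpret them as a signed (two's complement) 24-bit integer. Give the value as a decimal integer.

-2089936

Big-endian: lowest address holds the most-significant byte.
The bytes are already most-significant first: 0xE01C30.
Top bit is set, so as a signed 24-bit value this is 0xE01C30 − 2^24 = -2089936.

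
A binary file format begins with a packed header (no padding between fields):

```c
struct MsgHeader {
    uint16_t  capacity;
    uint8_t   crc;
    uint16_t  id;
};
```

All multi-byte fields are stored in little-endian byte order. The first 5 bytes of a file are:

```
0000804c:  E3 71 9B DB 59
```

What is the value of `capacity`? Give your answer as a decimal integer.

`capacity` is the first field, at byte offset 0, occupying 2 bytes.
Bytes at offsets 0..1: E3 71.
Little-endian stores the least-significant byte at the lowest address.
Reassemble most-significant byte first: 71 E3 → 0x71E3.
0x71E3 = 29155.

29155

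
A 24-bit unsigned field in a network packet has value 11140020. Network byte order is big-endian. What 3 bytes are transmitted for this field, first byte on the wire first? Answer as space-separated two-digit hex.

11140020 in hexadecimal, padded to 24 bits, is 0xA9FBB4.
Split into bytes (most-significant first): A9 FB B4.
Big-endian stores the most-significant byte at the lowest address.
So the memory order matches the most-significant-first order: A9 FB B4.

A9 FB B4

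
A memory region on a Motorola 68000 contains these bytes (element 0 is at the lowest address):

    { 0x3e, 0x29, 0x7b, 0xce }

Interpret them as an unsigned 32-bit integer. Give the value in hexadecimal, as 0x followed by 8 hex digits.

0x3E297BCE

In big-endian order the high byte comes first in memory.
The bytes are already most-significant first: 0x3E297BCE.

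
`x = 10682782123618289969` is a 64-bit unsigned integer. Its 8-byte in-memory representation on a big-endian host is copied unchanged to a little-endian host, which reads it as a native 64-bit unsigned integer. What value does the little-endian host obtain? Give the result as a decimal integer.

10682782123618289969 in 64-bit hexadecimal is 0x9440DDBDDB294931.
Stored big-endian, the bytes at ascending addresses are 94 40 DD BD DB 29 49 31.
Read back as little-endian, the first byte is least significant, giving 0x314929DBBDDD4094.
0x314929DBBDDD4094 = 3551415804918317204.

3551415804918317204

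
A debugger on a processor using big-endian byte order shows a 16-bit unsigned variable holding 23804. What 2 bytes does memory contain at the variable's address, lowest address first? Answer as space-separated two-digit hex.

5C FC

23804 in hexadecimal, padded to 16 bits, is 0x5CFC.
Split into bytes (most-significant first): 5C FC.
Big-endian: lowest address holds the most-significant byte.
So the memory order matches the most-significant-first order: 5C FC.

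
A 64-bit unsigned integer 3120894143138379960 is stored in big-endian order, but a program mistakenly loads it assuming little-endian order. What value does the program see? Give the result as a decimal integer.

13274461192851836715

3120894143138379960 in 64-bit hexadecimal is 0x2B4FA4B01F5C38B8.
Stored big-endian, the bytes at ascending addresses are 2B 4F A4 B0 1F 5C 38 B8.
Read back as little-endian, the first byte is least significant, giving 0xB8385C1FB0A44F2B.
0xB8385C1FB0A44F2B = 13274461192851836715.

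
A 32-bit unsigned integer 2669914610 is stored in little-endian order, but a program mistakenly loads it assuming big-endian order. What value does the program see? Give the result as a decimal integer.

2669914610 in 32-bit hexadecimal is 0x9F23A9F2.
Stored little-endian, the bytes at ascending addresses are F2 A9 23 9F.
Read back as big-endian, the last byte is least significant, giving 0xF2A9239F.
0xF2A9239F = 4071170975.

4071170975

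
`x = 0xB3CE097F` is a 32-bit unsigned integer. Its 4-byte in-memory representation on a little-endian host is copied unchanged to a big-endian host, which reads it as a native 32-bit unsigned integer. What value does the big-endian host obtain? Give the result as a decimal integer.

2131349171

Stored little-endian, the bytes at ascending addresses are 7F 09 CE B3.
Read back as big-endian, the last byte is least significant, giving 0x7F09CEB3.
0x7F09CEB3 = 2131349171.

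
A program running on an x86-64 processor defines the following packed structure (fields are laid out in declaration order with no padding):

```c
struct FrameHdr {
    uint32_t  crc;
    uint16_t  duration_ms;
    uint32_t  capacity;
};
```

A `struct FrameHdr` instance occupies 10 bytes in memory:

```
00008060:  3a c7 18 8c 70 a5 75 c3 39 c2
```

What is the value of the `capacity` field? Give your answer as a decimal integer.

`capacity` follows `crc` (4 B), `duration_ms` (2 B), so it starts at offset 4 + 2 = 6 and occupies 4 bytes.
Bytes at offsets 6..9: 75 C3 39 C2.
Little-endian stores the least-significant byte at the lowest address.
Reassemble most-significant byte first: C2 39 C3 75 → 0xC239C375.
0xC239C375 = 3258565493.

3258565493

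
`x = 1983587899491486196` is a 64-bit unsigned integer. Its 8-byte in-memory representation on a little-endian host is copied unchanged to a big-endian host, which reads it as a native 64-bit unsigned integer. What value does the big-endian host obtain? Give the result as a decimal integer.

17584854920431830811

1983587899491486196 in 64-bit hexadecimal is 0x1B871EAF61F409F4.
Stored little-endian, the bytes at ascending addresses are F4 09 F4 61 AF 1E 87 1B.
Read back as big-endian, the last byte is least significant, giving 0xF409F461AF1E871B.
0xF409F461AF1E871B = 17584854920431830811.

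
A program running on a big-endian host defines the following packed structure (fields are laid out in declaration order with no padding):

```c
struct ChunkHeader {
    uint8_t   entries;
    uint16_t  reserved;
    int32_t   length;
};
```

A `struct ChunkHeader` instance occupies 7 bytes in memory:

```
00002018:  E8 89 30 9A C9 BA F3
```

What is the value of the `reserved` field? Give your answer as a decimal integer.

`reserved` follows `entries` (1 byte), so it starts at byte offset 1 and occupies 2 bytes.
Bytes at offsets 1..2: 89 30.
In big-endian order the high byte comes first in memory.
The bytes are already most-significant first: 0x8930.
0x8930 = 35120.

35120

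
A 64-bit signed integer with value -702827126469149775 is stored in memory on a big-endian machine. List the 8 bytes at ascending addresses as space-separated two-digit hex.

F6 3F 0E 73 C4 4C 3B B1

Two's complement of -702827126469149775 in 64 bits: 702827126469149775 = 0x09C0F18C3BB3C44F; invert → 0xF63F0E73C44C3BB0; add 1 → 0xF63F0E73C44C3BB1.
Split into bytes (most-significant first): F6 3F 0E 73 C4 4C 3B B1.
Big-endian stores the most-significant byte at the lowest address.
So the memory order matches the most-significant-first order: F6 3F 0E 73 C4 4C 3B B1.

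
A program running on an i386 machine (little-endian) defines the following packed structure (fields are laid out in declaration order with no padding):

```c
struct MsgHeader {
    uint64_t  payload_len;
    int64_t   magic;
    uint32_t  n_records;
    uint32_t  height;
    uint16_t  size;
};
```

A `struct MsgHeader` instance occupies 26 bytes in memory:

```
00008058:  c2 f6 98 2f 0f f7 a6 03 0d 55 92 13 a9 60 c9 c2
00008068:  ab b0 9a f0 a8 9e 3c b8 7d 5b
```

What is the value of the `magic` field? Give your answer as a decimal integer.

`magic` follows `payload_len` (8 bytes), so it starts at byte offset 8 and occupies 8 bytes.
Bytes at offsets 8..15: 0D 55 92 13 A9 60 C9 C2.
Little-endian stores the least-significant byte at the lowest address.
Reassemble most-significant byte first: C2 C9 60 A9 13 92 55 0D → 0xC2C960A91392550D.
Top bit is set, so as a signed 64-bit value this is 0xC2C960A91392550D − 2^64 = -4410888080738593523.

-4410888080738593523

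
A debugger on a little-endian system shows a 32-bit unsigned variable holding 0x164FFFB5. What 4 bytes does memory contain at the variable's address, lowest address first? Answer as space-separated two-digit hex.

B5 FF 4F 16

Split into bytes (most-significant first): 16 4F FF B5.
In little-endian order the low byte comes first in memory.
So at ascending addresses the bytes are B5 FF 4F 16.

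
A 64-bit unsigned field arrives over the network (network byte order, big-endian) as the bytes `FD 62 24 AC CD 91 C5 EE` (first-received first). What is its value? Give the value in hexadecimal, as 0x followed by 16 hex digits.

Big-endian: lowest address holds the most-significant byte.
The bytes are already most-significant first: 0xFD6224ACCD91C5EE.

0xFD6224ACCD91C5EE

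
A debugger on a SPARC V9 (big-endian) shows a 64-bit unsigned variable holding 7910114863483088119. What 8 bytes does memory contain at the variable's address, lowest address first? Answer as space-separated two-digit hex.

6D C6 5F 8F 0A 72 6C F7

7910114863483088119 in hexadecimal, padded to 64 bits, is 0x6DC65F8F0A726CF7.
Split into bytes (most-significant first): 6D C6 5F 8F 0A 72 6C F7.
Big-endian stores the most-significant byte at the lowest address.
So the memory order matches the most-significant-first order: 6D C6 5F 8F 0A 72 6C F7.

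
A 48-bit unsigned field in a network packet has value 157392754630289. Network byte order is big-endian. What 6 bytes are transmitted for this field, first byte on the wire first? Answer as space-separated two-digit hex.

8F 25 DB 3A DE 91

157392754630289 in hexadecimal, padded to 48 bits, is 0x8F25DB3ADE91.
Split into bytes (most-significant first): 8F 25 DB 3A DE 91.
Big-endian: lowest address holds the most-significant byte.
So the memory order matches the most-significant-first order: 8F 25 DB 3A DE 91.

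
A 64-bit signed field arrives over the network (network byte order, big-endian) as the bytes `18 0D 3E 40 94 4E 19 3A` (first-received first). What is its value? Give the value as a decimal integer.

Big-endian stores the most-significant byte at the lowest address.
The bytes are already most-significant first: 0x180D3E40944E193A.
0x180D3E40944E193A = 1733109878694484282.

1733109878694484282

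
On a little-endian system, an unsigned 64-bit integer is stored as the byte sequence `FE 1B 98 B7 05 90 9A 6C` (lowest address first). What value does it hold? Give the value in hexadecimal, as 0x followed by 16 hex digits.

0x6C9A9005B7981BFE

Little-endian: lowest address holds the least-significant byte.
Reassemble most-significant byte first: 6C 9A 90 05 B7 98 1B FE → 0x6C9A9005B7981BFE.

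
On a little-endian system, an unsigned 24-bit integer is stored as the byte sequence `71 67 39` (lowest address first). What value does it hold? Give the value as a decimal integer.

Little-endian: lowest address holds the least-significant byte.
Reassemble most-significant byte first: 39 67 71 → 0x396771.
0x396771 = 3762033.

3762033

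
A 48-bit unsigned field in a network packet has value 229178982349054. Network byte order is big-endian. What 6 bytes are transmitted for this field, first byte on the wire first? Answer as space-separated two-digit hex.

229178982349054 in hexadecimal, padded to 48 bits, is 0xD06FE3D538FE.
Split into bytes (most-significant first): D0 6F E3 D5 38 FE.
Big-endian stores the most-significant byte at the lowest address.
So the memory order matches the most-significant-first order: D0 6F E3 D5 38 FE.

D0 6F E3 D5 38 FE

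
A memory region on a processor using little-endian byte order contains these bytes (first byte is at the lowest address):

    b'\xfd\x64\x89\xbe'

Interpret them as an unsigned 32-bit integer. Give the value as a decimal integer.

Little-endian: lowest address holds the least-significant byte.
Reassemble most-significant byte first: BE 89 64 FD → 0xBE8964FD.
0xBE8964FD = 3196675325.

3196675325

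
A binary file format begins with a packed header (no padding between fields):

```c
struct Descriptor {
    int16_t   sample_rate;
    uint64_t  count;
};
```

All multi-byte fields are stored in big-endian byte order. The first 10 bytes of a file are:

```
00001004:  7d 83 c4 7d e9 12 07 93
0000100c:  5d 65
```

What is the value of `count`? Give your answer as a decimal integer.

`count` follows `sample_rate` (2 bytes), so it starts at byte offset 2 and occupies 8 bytes.
Bytes at offsets 2..9: C4 7D E9 12 07 93 5D 65.
Big-endian: lowest address holds the most-significant byte.
The bytes are already most-significant first: 0xC47DE91207935D65.
0xC47DE91207935D65 = 14158729067168488805.

14158729067168488805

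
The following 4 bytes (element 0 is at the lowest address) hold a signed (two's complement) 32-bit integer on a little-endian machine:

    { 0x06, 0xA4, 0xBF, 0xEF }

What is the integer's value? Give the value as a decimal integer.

-272653306

Little-endian stores the least-significant byte at the lowest address.
Reassemble most-significant byte first: EF BF A4 06 → 0xEFBFA406.
Top bit is set, so as a signed 32-bit value this is 0xEFBFA406 − 2^32 = -272653306.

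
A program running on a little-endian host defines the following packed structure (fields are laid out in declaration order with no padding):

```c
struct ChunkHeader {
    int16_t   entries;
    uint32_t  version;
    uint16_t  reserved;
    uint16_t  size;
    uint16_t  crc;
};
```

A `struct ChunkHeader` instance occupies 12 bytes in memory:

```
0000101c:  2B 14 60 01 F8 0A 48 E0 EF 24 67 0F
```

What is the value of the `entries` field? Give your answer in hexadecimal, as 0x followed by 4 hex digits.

`entries` is the first field, at byte offset 0, occupying 2 bytes.
Bytes at offsets 0..1: 2B 14.
Little-endian: lowest address holds the least-significant byte.
Reassemble most-significant byte first: 14 2B → 0x142B.

0x142B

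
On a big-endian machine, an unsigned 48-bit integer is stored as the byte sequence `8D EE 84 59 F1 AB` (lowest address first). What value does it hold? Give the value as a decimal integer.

156055562219947

Big-endian stores the most-significant byte at the lowest address.
The bytes are already most-significant first: 0x8DEE8459F1AB.
0x8DEE8459F1AB = 156055562219947.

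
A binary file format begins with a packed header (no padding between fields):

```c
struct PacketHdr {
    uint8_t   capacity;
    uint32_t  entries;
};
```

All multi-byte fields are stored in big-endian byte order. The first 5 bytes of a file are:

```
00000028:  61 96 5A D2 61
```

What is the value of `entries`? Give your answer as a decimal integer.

2522534497

`entries` follows `capacity` (1 byte), so it starts at byte offset 1 and occupies 4 bytes.
Bytes at offsets 1..4: 96 5A D2 61.
Big-endian: lowest address holds the most-significant byte.
The bytes are already most-significant first: 0x965AD261.
0x965AD261 = 2522534497.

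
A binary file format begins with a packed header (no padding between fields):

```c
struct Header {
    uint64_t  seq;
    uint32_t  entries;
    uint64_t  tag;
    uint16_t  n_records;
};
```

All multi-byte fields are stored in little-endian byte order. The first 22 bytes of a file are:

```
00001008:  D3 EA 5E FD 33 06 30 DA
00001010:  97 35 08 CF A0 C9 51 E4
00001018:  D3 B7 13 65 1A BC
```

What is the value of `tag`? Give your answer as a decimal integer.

`tag` follows `seq` (8 B), `entries` (4 B), so it starts at offset 8 + 4 = 12 and occupies 8 bytes.
Bytes at offsets 12..19: A0 C9 51 E4 D3 B7 13 65.
In little-endian order the low byte comes first in memory.
Reassemble most-significant byte first: 65 13 B7 D3 E4 51 C9 A0 → 0x6513B7D3E451C9A0.
0x6513B7D3E451C9A0 = 7283367143084771744.

7283367143084771744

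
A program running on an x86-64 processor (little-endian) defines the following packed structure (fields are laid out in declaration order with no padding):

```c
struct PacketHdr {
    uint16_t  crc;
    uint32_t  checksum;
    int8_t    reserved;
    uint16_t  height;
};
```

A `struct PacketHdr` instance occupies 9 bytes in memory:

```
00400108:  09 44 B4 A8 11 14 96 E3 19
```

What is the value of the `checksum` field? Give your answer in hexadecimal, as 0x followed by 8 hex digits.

0x1411A8B4

`checksum` follows `crc` (2 bytes), so it starts at byte offset 2 and occupies 4 bytes.
Bytes at offsets 2..5: B4 A8 11 14.
Little-endian: lowest address holds the least-significant byte.
Reassemble most-significant byte first: 14 11 A8 B4 → 0x1411A8B4.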